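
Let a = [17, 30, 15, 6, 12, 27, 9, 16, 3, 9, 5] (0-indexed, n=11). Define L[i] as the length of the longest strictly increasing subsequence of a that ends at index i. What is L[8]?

   i    0    1    2    3    4    5    6    7    8    9   10
a[i]   17   30   15    6   12   27    9   16    3    9    5
L[i]    1    2    1    1    2    3    2    3    1    2    2

1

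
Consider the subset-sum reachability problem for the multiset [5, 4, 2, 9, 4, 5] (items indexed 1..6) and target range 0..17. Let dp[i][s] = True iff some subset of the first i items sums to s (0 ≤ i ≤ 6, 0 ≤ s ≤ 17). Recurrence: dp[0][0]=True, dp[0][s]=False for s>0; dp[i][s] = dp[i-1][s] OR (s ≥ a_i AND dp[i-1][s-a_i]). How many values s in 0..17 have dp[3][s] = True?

8

i\s   0   1   2   3   4   5   6   7   8   9  10  11  12  13  14  15  16  17
  0   T   F   F   F   F   F   F   F   F   F   F   F   F   F   F   F   F   F
  1   T   F   F   F   F   T   F   F   F   F   F   F   F   F   F   F   F   F
  2   T   F   F   F   T   T   F   F   F   T   F   F   F   F   F   F   F   F
  3   T   F   T   F   T   T   T   T   F   T   F   T   F   F   F   F   F   F
  4   T   F   T   F   T   T   T   T   F   T   F   T   F   T   T   T   T   F
  5   T   F   T   F   T   T   T   T   T   T   T   T   F   T   T   T   T   T
  6   T   F   T   F   T   T   T   T   T   T   T   T   T   T   T   T   T   T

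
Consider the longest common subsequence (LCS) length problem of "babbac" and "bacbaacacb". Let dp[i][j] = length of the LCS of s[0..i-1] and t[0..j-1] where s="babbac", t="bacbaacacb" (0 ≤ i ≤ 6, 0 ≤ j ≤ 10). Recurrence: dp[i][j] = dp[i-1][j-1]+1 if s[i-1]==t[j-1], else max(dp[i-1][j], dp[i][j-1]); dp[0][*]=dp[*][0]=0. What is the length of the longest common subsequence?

5

   ''  b  a  c  b  a  a  c  a  c  b
''  0  0  0  0  0  0  0  0  0  0  0
 b  0  1  1  1  1  1  1  1  1  1  1
 a  0  1  2  2  2  2  2  2  2  2  2
 b  0  1  2  2  3  3  3  3  3  3  3
 b  0  1  2  2  3  3  3  3  3  3  4
 a  0  1  2  2  3  4  4  4  4  4  4
 c  0  1  2  3  3  4  4  5  5  5  5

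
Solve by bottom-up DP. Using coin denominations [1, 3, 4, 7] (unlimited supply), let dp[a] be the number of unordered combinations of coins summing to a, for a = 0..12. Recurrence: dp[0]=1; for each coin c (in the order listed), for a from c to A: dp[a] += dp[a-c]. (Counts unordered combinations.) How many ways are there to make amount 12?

14

after  coin     0     1     2     3     4     5     6     7     8     9    10    11    12
          1     1     1     1     1     1     1     1     1     1     1     1     1     1
          3     1     1     1     2     2     2     3     3     3     4     4     4     5
          4     1     1     1     2     3     3     4     5     6     7     8     9    11
          7     1     1     1     2     3     3     4     6     7     8    10    12    14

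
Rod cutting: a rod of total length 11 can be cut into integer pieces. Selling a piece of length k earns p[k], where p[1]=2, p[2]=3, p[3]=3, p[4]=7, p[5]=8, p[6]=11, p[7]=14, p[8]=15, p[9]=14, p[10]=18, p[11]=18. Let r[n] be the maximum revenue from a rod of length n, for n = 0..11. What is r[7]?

14

   n    0    1    2    3    4    5    6    7    8    9   10   11
r[n]    0    2    4    6    8   10   12   14   16   18   20   22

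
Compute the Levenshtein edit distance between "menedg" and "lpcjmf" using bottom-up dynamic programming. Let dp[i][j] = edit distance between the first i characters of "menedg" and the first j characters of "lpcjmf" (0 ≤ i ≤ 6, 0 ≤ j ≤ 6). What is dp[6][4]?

   ''  l  p  c  j  m  f
''  0  1  2  3  4  5  6
 m  1  1  2  3  4  4  5
 e  2  2  2  3  4  5  5
 n  3  3  3  3  4  5  6
 e  4  4  4  4  4  5  6
 d  5  5  5  5  5  5  6
 g  6  6  6  6  6  6  6

6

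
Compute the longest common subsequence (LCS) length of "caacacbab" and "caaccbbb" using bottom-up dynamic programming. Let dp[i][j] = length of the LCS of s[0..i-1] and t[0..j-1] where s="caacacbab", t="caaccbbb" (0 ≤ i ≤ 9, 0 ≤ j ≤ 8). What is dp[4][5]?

4

   ''  c  a  a  c  c  b  b  b
''  0  0  0  0  0  0  0  0  0
 c  0  1  1  1  1  1  1  1  1
 a  0  1  2  2  2  2  2  2  2
 a  0  1  2  3  3  3  3  3  3
 c  0  1  2  3  4  4  4  4  4
 a  0  1  2  3  4  4  4  4  4
 c  0  1  2  3  4  5  5  5  5
 b  0  1  2  3  4  5  6  6  6
 a  0  1  2  3  4  5  6  6  6
 b  0  1  2  3  4  5  6  7  7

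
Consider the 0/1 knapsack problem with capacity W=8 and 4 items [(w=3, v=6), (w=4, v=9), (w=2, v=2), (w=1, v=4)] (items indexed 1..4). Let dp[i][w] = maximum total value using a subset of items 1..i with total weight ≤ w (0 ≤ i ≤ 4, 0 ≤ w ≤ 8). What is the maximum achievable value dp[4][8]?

19

i\w   0   1   2   3   4   5   6   7   8
  0   0   0   0   0   0   0   0   0   0
  1   0   0   0   6   6   6   6   6   6
  2   0   0   0   6   9   9   9  15  15
  3   0   0   2   6   9   9  11  15  15
  4   0   4   4   6  10  13  13  15  19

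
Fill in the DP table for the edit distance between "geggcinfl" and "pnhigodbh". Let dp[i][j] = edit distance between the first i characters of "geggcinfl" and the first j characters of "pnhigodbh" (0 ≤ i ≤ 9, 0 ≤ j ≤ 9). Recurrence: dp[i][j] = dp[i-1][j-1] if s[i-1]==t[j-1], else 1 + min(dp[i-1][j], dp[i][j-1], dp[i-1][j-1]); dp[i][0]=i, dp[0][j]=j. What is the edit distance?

9

   ''  p  n  h  i  g  o  d  b  h
''  0  1  2  3  4  5  6  7  8  9
 g  1  1  2  3  4  4  5  6  7  8
 e  2  2  2  3  4  5  5  6  7  8
 g  3  3  3  3  4  4  5  6  7  8
 g  4  4  4  4  4  4  5  6  7  8
 c  5  5  5  5  5  5  5  6  7  8
 i  6  6  6  6  5  6  6  6  7  8
 n  7  7  6  7  6  6  7  7  7  8
 f  8  8  7  7  7  7  7  8  8  8
 l  9  9  8  8  8  8  8  8  9  9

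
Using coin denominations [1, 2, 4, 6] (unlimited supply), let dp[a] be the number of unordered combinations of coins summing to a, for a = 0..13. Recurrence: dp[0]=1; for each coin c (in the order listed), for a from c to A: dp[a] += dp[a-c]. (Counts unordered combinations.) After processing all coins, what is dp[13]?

after  coin     0     1     2     3     4     5     6     7     8     9    10    11    12    13
          1     1     1     1     1     1     1     1     1     1     1     1     1     1     1
          2     1     1     2     2     3     3     4     4     5     5     6     6     7     7
          4     1     1     2     2     4     4     6     6     9     9    12    12    16    16
          6     1     1     2     2     4     4     7     7    11    11    16    16    23    23

23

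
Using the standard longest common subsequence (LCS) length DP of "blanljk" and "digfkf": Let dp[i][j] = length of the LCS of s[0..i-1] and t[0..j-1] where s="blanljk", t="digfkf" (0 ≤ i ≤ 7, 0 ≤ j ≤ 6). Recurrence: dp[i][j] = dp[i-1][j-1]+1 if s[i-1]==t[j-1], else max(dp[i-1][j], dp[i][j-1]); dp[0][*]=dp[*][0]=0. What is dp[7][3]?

   ''  d  i  g  f  k  f
''  0  0  0  0  0  0  0
 b  0  0  0  0  0  0  0
 l  0  0  0  0  0  0  0
 a  0  0  0  0  0  0  0
 n  0  0  0  0  0  0  0
 l  0  0  0  0  0  0  0
 j  0  0  0  0  0  0  0
 k  0  0  0  0  0  1  1

0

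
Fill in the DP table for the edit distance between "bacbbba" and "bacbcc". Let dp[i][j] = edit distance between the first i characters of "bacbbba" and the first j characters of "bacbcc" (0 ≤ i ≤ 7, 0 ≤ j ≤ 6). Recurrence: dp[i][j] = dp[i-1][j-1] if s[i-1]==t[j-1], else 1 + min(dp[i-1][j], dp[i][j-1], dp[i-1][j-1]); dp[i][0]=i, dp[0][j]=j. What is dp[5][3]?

2

   ''  b  a  c  b  c  c
''  0  1  2  3  4  5  6
 b  1  0  1  2  3  4  5
 a  2  1  0  1  2  3  4
 c  3  2  1  0  1  2  3
 b  4  3  2  1  0  1  2
 b  5  4  3  2  1  1  2
 b  6  5  4  3  2  2  2
 a  7  6  5  4  3  3  3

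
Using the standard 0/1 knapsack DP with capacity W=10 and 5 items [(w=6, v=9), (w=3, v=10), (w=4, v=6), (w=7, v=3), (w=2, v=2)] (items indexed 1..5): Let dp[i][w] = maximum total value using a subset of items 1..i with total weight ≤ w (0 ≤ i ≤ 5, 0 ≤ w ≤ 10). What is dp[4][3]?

i\w   0   1   2   3   4   5   6   7   8   9  10
  0   0   0   0   0   0   0   0   0   0   0   0
  1   0   0   0   0   0   0   9   9   9   9   9
  2   0   0   0  10  10  10  10  10  10  19  19
  3   0   0   0  10  10  10  10  16  16  19  19
  4   0   0   0  10  10  10  10  16  16  19  19
  5   0   0   2  10  10  12  12  16  16  19  19

10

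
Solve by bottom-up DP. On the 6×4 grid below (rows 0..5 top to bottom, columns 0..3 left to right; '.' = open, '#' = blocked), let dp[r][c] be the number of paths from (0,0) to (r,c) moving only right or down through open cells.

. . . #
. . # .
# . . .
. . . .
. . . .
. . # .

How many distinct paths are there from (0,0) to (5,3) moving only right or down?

r\c   0   1   2   3
  0   1   1   1   0
  1   1   2   0   0
  2   0   2   2   2
  3   0   2   4   6
  4   0   2   6  12
  5   0   2   0  12

12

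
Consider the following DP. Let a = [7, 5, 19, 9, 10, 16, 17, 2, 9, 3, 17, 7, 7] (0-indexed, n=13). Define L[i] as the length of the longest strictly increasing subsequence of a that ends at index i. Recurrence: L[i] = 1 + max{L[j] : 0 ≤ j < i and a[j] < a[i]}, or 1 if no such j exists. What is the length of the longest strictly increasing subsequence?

5

   i    0    1    2    3    4    5    6    7    8    9   10   11   12
a[i]    7    5   19    9   10   16   17    2    9    3   17    7    7
L[i]    1    1    2    2    3    4    5    1    2    2    5    3    3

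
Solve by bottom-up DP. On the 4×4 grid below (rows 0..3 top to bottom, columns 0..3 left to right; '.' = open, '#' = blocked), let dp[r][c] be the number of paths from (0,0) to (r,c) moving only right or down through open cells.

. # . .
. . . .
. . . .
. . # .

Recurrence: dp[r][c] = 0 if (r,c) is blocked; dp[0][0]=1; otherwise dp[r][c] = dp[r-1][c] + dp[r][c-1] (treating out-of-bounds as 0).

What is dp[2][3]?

r\c   0   1   2   3
  0   1   0   0   0
  1   1   1   1   1
  2   1   2   3   4
  3   1   3   0   4

4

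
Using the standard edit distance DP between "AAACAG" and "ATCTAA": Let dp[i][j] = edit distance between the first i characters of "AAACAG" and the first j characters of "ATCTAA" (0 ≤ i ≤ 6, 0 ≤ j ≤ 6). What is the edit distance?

   ''  A  T  C  T  A  A
''  0  1  2  3  4  5  6
 A  1  0  1  2  3  4  5
 A  2  1  1  2  3  3  4
 A  3  2  2  2  3  3  3
 C  4  3  3  2  3  4  4
 A  5  4  4  3  3  3  4
 G  6  5  5  4  4  4  4

4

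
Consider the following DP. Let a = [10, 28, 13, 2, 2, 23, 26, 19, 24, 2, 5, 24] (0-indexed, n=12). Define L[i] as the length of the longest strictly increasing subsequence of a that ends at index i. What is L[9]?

1

   i    0    1    2    3    4    5    6    7    8    9   10   11
a[i]   10   28   13    2    2   23   26   19   24    2    5   24
L[i]    1    2    2    1    1    3    4    3    4    1    2    4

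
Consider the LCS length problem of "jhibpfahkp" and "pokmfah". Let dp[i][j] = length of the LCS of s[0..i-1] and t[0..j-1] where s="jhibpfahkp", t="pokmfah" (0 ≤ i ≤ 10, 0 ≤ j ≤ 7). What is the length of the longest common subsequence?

4

   ''  p  o  k  m  f  a  h
''  0  0  0  0  0  0  0  0
 j  0  0  0  0  0  0  0  0
 h  0  0  0  0  0  0  0  1
 i  0  0  0  0  0  0  0  1
 b  0  0  0  0  0  0  0  1
 p  0  1  1  1  1  1  1  1
 f  0  1  1  1  1  2  2  2
 a  0  1  1  1  1  2  3  3
 h  0  1  1  1  1  2  3  4
 k  0  1  1  2  2  2  3  4
 p  0  1  1  2  2  2  3  4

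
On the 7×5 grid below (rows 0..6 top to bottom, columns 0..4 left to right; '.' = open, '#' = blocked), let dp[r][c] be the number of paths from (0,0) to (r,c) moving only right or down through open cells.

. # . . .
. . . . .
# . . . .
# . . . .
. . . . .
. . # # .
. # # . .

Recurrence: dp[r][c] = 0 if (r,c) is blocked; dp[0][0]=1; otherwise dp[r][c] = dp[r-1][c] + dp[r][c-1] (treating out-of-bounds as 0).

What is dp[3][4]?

r\c   0   1   2   3   4
  0   1   0   0   0   0
  1   1   1   1   1   1
  2   0   1   2   3   4
  3   0   1   3   6  10
  4   0   1   4  10  20
  5   0   1   0   0  20
  6   0   0   0   0  20

10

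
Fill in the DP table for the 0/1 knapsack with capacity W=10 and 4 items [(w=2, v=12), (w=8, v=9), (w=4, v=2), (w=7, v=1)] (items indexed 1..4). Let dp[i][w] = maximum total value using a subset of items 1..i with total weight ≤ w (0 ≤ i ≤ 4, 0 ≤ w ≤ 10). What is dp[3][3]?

12

i\w   0   1   2   3   4   5   6   7   8   9  10
  0   0   0   0   0   0   0   0   0   0   0   0
  1   0   0  12  12  12  12  12  12  12  12  12
  2   0   0  12  12  12  12  12  12  12  12  21
  3   0   0  12  12  12  12  14  14  14  14  21
  4   0   0  12  12  12  12  14  14  14  14  21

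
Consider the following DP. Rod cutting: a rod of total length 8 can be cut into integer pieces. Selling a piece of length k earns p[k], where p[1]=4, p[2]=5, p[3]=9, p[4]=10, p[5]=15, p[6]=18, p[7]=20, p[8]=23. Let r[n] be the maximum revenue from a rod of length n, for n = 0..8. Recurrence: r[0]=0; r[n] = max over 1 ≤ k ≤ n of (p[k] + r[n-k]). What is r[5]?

   n    0    1    2    3    4    5    6    7    8
r[n]    0    4    8   12   16   20   24   28   32

20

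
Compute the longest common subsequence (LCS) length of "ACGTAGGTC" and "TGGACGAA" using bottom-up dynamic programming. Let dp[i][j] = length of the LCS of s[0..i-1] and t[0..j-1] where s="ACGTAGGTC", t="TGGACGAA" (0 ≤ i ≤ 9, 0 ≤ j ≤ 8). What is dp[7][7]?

   ''  T  G  G  A  C  G  A  A
''  0  0  0  0  0  0  0  0  0
 A  0  0  0  0  1  1  1  1  1
 C  0  0  0  0  1  2  2  2  2
 G  0  0  1  1  1  2  3  3  3
 T  0  1  1  1  1  2  3  3  3
 A  0  1  1  1  2  2  3  4  4
 G  0  1  2  2  2  2  3  4  4
 G  0  1  2  3  3  3  3  4  4
 T  0  1  2  3  3  3  3  4  4
 C  0  1  2  3  3  4  4  4  4

4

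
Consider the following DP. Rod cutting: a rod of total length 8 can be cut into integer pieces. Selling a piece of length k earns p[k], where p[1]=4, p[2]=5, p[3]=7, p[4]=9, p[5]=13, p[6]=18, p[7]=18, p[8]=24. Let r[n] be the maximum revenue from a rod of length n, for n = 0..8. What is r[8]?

   n    0    1    2    3    4    5    6    7    8
r[n]    0    4    8   12   16   20   24   28   32

32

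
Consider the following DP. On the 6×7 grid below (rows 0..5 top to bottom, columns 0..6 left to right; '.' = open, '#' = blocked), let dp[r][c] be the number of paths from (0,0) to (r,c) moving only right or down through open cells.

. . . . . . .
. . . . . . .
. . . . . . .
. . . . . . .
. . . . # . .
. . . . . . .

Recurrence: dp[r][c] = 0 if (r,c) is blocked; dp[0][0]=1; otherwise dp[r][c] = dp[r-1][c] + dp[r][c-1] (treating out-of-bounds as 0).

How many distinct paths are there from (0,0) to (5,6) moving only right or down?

r\c   0   1   2   3   4   5   6
  0   1   1   1   1   1   1   1
  1   1   2   3   4   5   6   7
  2   1   3   6  10  15  21  28
  3   1   4  10  20  35  56  84
  4   1   5  15  35   0  56 140
  5   1   6  21  56  56 112 252

252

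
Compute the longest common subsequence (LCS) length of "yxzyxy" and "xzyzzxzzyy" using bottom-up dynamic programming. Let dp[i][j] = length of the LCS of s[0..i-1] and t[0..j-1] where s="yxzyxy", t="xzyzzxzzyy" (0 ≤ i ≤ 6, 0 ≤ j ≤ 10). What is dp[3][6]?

   ''  x  z  y  z  z  x  z  z  y  y
''  0  0  0  0  0  0  0  0  0  0  0
 y  0  0  0  1  1  1  1  1  1  1  1
 x  0  1  1  1  1  1  2  2  2  2  2
 z  0  1  2  2  2  2  2  3  3  3  3
 y  0  1  2  3  3  3  3  3  3  4  4
 x  0  1  2  3  3  3  4  4  4  4  4
 y  0  1  2  3  3  3  4  4  4  5  5

2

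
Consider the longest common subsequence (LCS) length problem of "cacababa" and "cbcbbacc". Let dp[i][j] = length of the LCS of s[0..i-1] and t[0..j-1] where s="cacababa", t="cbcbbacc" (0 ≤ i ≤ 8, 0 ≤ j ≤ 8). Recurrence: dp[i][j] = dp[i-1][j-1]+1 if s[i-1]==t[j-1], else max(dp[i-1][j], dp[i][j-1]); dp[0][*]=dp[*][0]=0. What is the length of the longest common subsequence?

   ''  c  b  c  b  b  a  c  c
''  0  0  0  0  0  0  0  0  0
 c  0  1  1  1  1  1  1  1  1
 a  0  1  1  1  1  1  2  2  2
 c  0  1  1  2  2  2  2  3  3
 a  0  1  1  2  2  2  3  3  3
 b  0  1  2  2  3  3  3  3  3
 a  0  1  2  2  3  3  4  4  4
 b  0  1  2  2  3  4  4  4  4
 a  0  1  2  2  3  4  5  5  5

5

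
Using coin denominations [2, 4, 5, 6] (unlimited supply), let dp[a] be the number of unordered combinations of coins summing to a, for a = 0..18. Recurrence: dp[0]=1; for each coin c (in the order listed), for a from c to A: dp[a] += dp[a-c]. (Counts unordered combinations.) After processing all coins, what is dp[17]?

8

after  coin     0     1     2     3     4     5     6     7     8     9    10    11    12    13    14    15    16    17    18
          2     1     0     1     0     1     0     1     0     1     0     1     0     1     0     1     0     1     0     1
          4     1     0     1     0     2     0     2     0     3     0     3     0     4     0     4     0     5     0     5
          5     1     0     1     0     2     1     2     1     3     2     4     2     5     3     6     4     7     5     8
          6     1     0     1     0     2     1     3     1     4     2     6     3     8     4    10     6    13     8    16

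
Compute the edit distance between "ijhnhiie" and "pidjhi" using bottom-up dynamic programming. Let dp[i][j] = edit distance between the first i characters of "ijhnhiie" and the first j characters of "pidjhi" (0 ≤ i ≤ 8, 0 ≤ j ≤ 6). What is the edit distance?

   ''  p  i  d  j  h  i
''  0  1  2  3  4  5  6
 i  1  1  1  2  3  4  5
 j  2  2  2  2  2  3  4
 h  3  3  3  3  3  2  3
 n  4  4  4  4  4  3  3
 h  5  5  5  5  5  4  4
 i  6  6  5  6  6  5  4
 i  7  7  6  6  7  6  5
 e  8  8  7  7  7  7  6

6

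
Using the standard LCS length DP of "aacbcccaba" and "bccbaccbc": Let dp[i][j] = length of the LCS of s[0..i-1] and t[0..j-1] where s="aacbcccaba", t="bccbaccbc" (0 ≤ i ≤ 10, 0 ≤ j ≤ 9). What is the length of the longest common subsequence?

   ''  b  c  c  b  a  c  c  b  c
''  0  0  0  0  0  0  0  0  0  0
 a  0  0  0  0  0  1  1  1  1  1
 a  0  0  0  0  0  1  1  1  1  1
 c  0  0  1  1  1  1  2  2  2  2
 b  0  1  1  1  2  2  2  2  3  3
 c  0  1  2  2  2  2  3  3  3  4
 c  0  1  2  3  3  3  3  4  4  4
 c  0  1  2  3  3  3  4  4  4  5
 a  0  1  2  3  3  4  4  4  4  5
 b  0  1  2  3  4  4  4  4  5  5
 a  0  1  2  3  4  5  5  5  5  5

5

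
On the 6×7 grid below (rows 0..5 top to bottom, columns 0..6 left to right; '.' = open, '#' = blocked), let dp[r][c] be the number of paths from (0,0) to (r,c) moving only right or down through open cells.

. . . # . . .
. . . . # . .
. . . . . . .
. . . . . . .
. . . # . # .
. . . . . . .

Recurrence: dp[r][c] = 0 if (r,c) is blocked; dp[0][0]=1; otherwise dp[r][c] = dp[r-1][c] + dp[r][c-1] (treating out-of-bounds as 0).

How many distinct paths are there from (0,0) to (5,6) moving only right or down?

95

r\c   0   1   2   3   4   5   6
  0   1   1   1   0   0   0   0
  1   1   2   3   3   0   0   0
  2   1   3   6   9   9   9   9
  3   1   4  10  19  28  37  46
  4   1   5  15   0  28   0  46
  5   1   6  21  21  49  49  95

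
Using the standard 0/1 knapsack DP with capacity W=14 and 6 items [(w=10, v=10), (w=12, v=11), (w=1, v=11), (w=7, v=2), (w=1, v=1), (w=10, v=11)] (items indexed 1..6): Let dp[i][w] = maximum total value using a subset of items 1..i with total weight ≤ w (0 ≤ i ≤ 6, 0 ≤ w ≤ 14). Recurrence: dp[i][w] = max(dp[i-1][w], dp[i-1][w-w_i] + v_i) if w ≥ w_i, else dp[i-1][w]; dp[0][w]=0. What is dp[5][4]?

i\w   0   1   2   3   4   5   6   7   8   9  10  11  12  13  14
  0   0   0   0   0   0   0   0   0   0   0   0   0   0   0   0
  1   0   0   0   0   0   0   0   0   0   0  10  10  10  10  10
  2   0   0   0   0   0   0   0   0   0   0  10  10  11  11  11
  3   0  11  11  11  11  11  11  11  11  11  11  21  21  22  22
  4   0  11  11  11  11  11  11  11  13  13  13  21  21  22  22
  5   0  11  12  12  12  12  12  12  13  14  14  21  22  22  23
  6   0  11  12  12  12  12  12  12  13  14  14  22  23  23  23

12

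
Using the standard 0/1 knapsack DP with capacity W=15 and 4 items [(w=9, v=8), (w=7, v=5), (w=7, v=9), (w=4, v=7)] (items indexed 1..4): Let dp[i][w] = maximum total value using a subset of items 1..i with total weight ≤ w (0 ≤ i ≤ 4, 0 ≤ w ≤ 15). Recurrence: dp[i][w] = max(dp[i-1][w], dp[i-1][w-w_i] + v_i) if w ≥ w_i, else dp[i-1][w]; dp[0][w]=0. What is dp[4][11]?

i\w   0   1   2   3   4   5   6   7   8   9  10  11  12  13  14  15
  0   0   0   0   0   0   0   0   0   0   0   0   0   0   0   0   0
  1   0   0   0   0   0   0   0   0   0   8   8   8   8   8   8   8
  2   0   0   0   0   0   0   0   5   5   8   8   8   8   8   8   8
  3   0   0   0   0   0   0   0   9   9   9   9   9   9   9  14  14
  4   0   0   0   0   7   7   7   9   9   9   9  16  16  16  16  16

16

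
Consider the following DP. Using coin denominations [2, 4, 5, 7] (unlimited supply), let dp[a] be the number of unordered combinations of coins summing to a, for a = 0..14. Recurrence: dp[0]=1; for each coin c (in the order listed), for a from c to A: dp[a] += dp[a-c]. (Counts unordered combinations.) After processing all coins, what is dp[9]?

after  coin     0     1     2     3     4     5     6     7     8     9    10    11    12    13    14
          2     1     0     1     0     1     0     1     0     1     0     1     0     1     0     1
          4     1     0     1     0     2     0     2     0     3     0     3     0     4     0     4
          5     1     0     1     0     2     1     2     1     3     2     4     2     5     3     6
          7     1     0     1     0     2     1     2     2     3     3     4     4     6     5     8

3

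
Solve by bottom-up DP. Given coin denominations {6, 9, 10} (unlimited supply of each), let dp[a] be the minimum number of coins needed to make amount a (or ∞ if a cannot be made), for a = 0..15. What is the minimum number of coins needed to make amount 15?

2

 a  0  1  2  3  4  5  6  7  8  9 10 11 12 13 14 15
dp  0  -  -  -  -  -  1  -  -  1  1  -  2  -  -  2
(- denotes ∞ / unreachable)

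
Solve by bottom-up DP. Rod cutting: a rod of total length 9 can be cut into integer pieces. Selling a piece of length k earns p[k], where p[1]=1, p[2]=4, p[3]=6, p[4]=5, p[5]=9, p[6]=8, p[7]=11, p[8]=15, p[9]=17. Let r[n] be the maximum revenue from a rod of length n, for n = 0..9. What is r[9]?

18

   n    0    1    2    3    4    5    6    7    8    9
r[n]    0    1    4    6    8   10   12   14   16   18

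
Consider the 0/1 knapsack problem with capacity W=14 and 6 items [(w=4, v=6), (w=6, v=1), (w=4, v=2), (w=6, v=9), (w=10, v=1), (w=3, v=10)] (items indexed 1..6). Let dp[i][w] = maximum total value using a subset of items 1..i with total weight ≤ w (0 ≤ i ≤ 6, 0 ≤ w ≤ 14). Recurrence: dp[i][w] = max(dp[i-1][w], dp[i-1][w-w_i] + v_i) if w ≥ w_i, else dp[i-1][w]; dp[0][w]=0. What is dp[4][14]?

i\w   0   1   2   3   4   5   6   7   8   9  10  11  12  13  14
  0   0   0   0   0   0   0   0   0   0   0   0   0   0   0   0
  1   0   0   0   0   6   6   6   6   6   6   6   6   6   6   6
  2   0   0   0   0   6   6   6   6   6   6   7   7   7   7   7
  3   0   0   0   0   6   6   6   6   8   8   8   8   8   8   9
  4   0   0   0   0   6   6   9   9   9   9  15  15  15  15  17
  5   0   0   0   0   6   6   9   9   9   9  15  15  15  15  17
  6   0   0   0  10  10  10  10  16  16  19  19  19  19  25  25

17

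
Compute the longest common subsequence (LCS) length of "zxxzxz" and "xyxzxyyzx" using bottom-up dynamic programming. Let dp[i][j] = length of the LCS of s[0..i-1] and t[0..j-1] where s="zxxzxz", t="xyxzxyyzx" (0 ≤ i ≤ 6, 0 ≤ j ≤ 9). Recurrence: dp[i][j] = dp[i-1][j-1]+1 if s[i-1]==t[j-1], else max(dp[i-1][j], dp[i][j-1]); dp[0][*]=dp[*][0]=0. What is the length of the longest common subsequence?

   ''  x  y  x  z  x  y  y  z  x
''  0  0  0  0  0  0  0  0  0  0
 z  0  0  0  0  1  1  1  1  1  1
 x  0  1  1  1  1  2  2  2  2  2
 x  0  1  1  2  2  2  2  2  2  3
 z  0  1  1  2  3  3  3  3  3  3
 x  0  1  1  2  3  4  4  4  4  4
 z  0  1  1  2  3  4  4  4  5  5

5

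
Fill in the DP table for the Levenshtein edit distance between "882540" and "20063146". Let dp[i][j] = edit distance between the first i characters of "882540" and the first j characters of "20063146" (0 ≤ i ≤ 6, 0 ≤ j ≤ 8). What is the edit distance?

   ''  2  0  0  6  3  1  4  6
''  0  1  2  3  4  5  6  7  8
 8  1  1  2  3  4  5  6  7  8
 8  2  2  2  3  4  5  6  7  8
 2  3  2  3  3  4  5  6  7  8
 5  4  3  3  4  4  5  6  7  8
 4  5  4  4  4  5  5  6  6  7
 0  6  5  4  4  5  6  6  7  7

7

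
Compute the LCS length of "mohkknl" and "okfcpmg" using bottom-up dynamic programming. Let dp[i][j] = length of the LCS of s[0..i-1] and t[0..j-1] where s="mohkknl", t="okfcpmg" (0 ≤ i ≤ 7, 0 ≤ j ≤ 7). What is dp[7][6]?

   ''  o  k  f  c  p  m  g
''  0  0  0  0  0  0  0  0
 m  0  0  0  0  0  0  1  1
 o  0  1  1  1  1  1  1  1
 h  0  1  1  1  1  1  1  1
 k  0  1  2  2  2  2  2  2
 k  0  1  2  2  2  2  2  2
 n  0  1  2  2  2  2  2  2
 l  0  1  2  2  2  2  2  2

2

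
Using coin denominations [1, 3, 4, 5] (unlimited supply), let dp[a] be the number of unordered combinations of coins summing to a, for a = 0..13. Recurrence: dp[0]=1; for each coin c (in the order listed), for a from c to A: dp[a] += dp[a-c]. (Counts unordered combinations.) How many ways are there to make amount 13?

20

after  coin     0     1     2     3     4     5     6     7     8     9    10    11    12    13
          1     1     1     1     1     1     1     1     1     1     1     1     1     1     1
          3     1     1     1     2     2     2     3     3     3     4     4     4     5     5
          4     1     1     1     2     3     3     4     5     6     7     8     9    11    12
          5     1     1     1     2     3     4     5     6     8    10    12    14    17    20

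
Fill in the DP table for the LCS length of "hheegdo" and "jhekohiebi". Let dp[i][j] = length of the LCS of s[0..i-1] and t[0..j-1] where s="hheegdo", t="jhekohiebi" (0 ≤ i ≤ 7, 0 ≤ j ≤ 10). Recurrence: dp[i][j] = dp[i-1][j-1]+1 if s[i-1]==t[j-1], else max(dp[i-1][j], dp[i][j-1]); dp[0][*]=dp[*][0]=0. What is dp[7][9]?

   ''  j  h  e  k  o  h  i  e  b  i
''  0  0  0  0  0  0  0  0  0  0  0
 h  0  0  1  1  1  1  1  1  1  1  1
 h  0  0  1  1  1  1  2  2  2  2  2
 e  0  0  1  2  2  2  2  2  3  3  3
 e  0  0  1  2  2  2  2  2  3  3  3
 g  0  0  1  2  2  2  2  2  3  3  3
 d  0  0  1  2  2  2  2  2  3  3  3
 o  0  0  1  2  2  3  3  3  3  3  3

3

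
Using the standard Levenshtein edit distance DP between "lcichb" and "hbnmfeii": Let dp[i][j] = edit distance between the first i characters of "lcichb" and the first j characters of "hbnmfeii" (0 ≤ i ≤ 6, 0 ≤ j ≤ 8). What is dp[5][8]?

8

   ''  h  b  n  m  f  e  i  i
''  0  1  2  3  4  5  6  7  8
 l  1  1  2  3  4  5  6  7  8
 c  2  2  2  3  4  5  6  7  8
 i  3  3  3  3  4  5  6  6  7
 c  4  4  4  4  4  5  6  7  7
 h  5  4  5  5  5  5  6  7  8
 b  6  5  4  5  6  6  6  7  8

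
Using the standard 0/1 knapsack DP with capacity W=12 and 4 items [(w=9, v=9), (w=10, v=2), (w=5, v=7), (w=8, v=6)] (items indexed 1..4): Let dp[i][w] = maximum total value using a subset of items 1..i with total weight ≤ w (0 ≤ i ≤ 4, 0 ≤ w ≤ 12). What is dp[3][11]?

9

i\w   0   1   2   3   4   5   6   7   8   9  10  11  12
  0   0   0   0   0   0   0   0   0   0   0   0   0   0
  1   0   0   0   0   0   0   0   0   0   9   9   9   9
  2   0   0   0   0   0   0   0   0   0   9   9   9   9
  3   0   0   0   0   0   7   7   7   7   9   9   9   9
  4   0   0   0   0   0   7   7   7   7   9   9   9   9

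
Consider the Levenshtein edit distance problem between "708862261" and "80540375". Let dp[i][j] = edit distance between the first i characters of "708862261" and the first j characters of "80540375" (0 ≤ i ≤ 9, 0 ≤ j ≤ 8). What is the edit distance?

   ''  8  0  5  4  0  3  7  5
''  0  1  2  3  4  5  6  7  8
 7  1  1  2  3  4  5  6  6  7
 0  2  2  1  2  3  4  5  6  7
 8  3  2  2  2  3  4  5  6  7
 8  4  3  3  3  3  4  5  6  7
 6  5  4  4  4  4  4  5  6  7
 2  6  5  5  5  5  5  5  6  7
 2  7  6  6  6  6  6  6  6  7
 6  8  7  7  7  7  7  7  7  7
 1  9  8  8  8  8  8  8  8  8

8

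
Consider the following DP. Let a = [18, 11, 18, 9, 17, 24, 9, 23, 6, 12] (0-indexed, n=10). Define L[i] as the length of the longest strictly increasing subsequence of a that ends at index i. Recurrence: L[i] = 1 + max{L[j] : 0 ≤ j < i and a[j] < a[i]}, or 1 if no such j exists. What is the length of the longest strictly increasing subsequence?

   i    0    1    2    3    4    5    6    7    8    9
a[i]   18   11   18    9   17   24    9   23    6   12
L[i]    1    1    2    1    2    3    1    3    1    2

3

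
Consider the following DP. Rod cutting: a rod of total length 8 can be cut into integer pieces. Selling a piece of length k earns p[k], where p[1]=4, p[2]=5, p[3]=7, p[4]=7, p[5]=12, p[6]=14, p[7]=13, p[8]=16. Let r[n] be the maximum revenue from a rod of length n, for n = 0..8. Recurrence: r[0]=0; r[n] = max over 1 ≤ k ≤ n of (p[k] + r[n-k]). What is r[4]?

16

   n    0    1    2    3    4    5    6    7    8
r[n]    0    4    8   12   16   20   24   28   32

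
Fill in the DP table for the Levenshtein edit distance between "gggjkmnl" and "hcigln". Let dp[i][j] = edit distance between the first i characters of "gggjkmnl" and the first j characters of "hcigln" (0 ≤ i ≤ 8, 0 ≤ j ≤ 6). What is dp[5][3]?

   ''  h  c  i  g  l  n
''  0  1  2  3  4  5  6
 g  1  1  2  3  3  4  5
 g  2  2  2  3  3  4  5
 g  3  3  3  3  3  4  5
 j  4  4  4  4  4  4  5
 k  5  5  5  5  5  5  5
 m  6  6  6  6  6  6  6
 n  7  7  7  7  7  7  6
 l  8  8  8  8  8  7  7

5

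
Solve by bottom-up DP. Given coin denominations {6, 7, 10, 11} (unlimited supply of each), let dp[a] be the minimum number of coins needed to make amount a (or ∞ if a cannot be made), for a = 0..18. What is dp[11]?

 a  0  1  2  3  4  5  6  7  8  9 10 11 12 13 14 15 16 17 18
dp  0  -  -  -  -  -  1  1  -  -  1  1  2  2  2  -  2  2  2
(- denotes ∞ / unreachable)

1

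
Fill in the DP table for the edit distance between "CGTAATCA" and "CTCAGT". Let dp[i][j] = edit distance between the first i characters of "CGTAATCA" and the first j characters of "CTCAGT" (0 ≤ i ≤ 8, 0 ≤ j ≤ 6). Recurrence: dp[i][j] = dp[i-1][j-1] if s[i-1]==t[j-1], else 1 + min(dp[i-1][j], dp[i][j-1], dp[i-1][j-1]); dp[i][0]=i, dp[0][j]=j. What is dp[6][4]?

   ''  C  T  C  A  G  T
''  0  1  2  3  4  5  6
 C  1  0  1  2  3  4  5
 G  2  1  1  2  3  3  4
 T  3  2  1  2  3  4  3
 A  4  3  2  2  2  3  4
 A  5  4  3  3  2  3  4
 T  6  5  4  4  3  3  3
 C  7  6  5  4  4  4  4
 A  8  7  6  5  4  5  5

3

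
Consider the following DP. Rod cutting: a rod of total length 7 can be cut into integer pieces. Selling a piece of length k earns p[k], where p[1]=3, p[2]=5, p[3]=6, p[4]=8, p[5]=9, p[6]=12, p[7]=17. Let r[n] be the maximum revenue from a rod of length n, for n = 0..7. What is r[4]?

12

   n    0    1    2    3    4    5    6    7
r[n]    0    3    6    9   12   15   18   21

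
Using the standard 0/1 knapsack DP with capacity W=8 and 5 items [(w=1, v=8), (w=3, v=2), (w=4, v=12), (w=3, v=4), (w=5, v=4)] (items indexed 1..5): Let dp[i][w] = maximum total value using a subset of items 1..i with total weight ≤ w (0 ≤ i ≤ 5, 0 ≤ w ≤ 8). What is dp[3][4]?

12

i\w   0   1   2   3   4   5   6   7   8
  0   0   0   0   0   0   0   0   0   0
  1   0   8   8   8   8   8   8   8   8
  2   0   8   8   8  10  10  10  10  10
  3   0   8   8   8  12  20  20  20  22
  4   0   8   8   8  12  20  20  20  24
  5   0   8   8   8  12  20  20  20  24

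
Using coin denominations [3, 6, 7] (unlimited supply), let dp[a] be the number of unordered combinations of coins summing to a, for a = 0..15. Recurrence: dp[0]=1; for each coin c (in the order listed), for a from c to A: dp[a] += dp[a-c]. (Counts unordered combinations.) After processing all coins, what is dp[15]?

3

after  coin     0     1     2     3     4     5     6     7     8     9    10    11    12    13    14    15
          3     1     0     0     1     0     0     1     0     0     1     0     0     1     0     0     1
          6     1     0     0     1     0     0     2     0     0     2     0     0     3     0     0     3
          7     1     0     0     1     0     0     2     1     0     2     1     0     3     2     1     3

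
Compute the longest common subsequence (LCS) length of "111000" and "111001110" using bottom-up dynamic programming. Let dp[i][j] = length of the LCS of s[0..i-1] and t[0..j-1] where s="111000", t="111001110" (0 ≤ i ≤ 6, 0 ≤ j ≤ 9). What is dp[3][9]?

3

   ''  1  1  1  0  0  1  1  1  0
''  0  0  0  0  0  0  0  0  0  0
 1  0  1  1  1  1  1  1  1  1  1
 1  0  1  2  2  2  2  2  2  2  2
 1  0  1  2  3  3  3  3  3  3  3
 0  0  1  2  3  4  4  4  4  4  4
 0  0  1  2  3  4  5  5  5  5  5
 0  0  1  2  3  4  5  5  5  5  6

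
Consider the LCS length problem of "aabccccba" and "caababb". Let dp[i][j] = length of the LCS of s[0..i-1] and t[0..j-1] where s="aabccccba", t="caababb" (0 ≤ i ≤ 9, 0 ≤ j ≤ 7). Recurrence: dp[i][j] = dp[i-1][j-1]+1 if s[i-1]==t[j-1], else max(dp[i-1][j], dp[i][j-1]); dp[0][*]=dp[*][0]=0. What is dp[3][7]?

3

   ''  c  a  a  b  a  b  b
''  0  0  0  0  0  0  0  0
 a  0  0  1  1  1  1  1  1
 a  0  0  1  2  2  2  2  2
 b  0  0  1  2  3  3  3  3
 c  0  1  1  2  3  3  3  3
 c  0  1  1  2  3  3  3  3
 c  0  1  1  2  3  3  3  3
 c  0  1  1  2  3  3  3  3
 b  0  1  1  2  3  3  4  4
 a  0  1  2  2  3  4  4  4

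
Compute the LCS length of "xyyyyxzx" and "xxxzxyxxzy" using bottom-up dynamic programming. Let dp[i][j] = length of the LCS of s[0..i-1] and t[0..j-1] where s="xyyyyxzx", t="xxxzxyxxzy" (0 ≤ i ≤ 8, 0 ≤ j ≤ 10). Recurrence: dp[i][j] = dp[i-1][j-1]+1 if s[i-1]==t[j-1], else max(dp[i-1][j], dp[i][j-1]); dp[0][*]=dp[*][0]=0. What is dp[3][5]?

1

   ''  x  x  x  z  x  y  x  x  z  y
''  0  0  0  0  0  0  0  0  0  0  0
 x  0  1  1  1  1  1  1  1  1  1  1
 y  0  1  1  1  1  1  2  2  2  2  2
 y  0  1  1  1  1  1  2  2  2  2  3
 y  0  1  1  1  1  1  2  2  2  2  3
 y  0  1  1  1  1  1  2  2  2  2  3
 x  0  1  2  2  2  2  2  3  3  3  3
 z  0  1  2  2  3  3  3  3  3  4  4
 x  0  1  2  3  3  4  4  4  4  4  4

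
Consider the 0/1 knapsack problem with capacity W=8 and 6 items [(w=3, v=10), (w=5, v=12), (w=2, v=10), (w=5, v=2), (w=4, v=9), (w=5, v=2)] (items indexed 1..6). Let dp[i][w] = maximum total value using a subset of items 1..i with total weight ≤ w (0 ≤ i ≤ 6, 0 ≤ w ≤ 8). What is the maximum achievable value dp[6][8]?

i\w   0   1   2   3   4   5   6   7   8
  0   0   0   0   0   0   0   0   0   0
  1   0   0   0  10  10  10  10  10  10
  2   0   0   0  10  10  12  12  12  22
  3   0   0  10  10  10  20  20  22  22
  4   0   0  10  10  10  20  20  22  22
  5   0   0  10  10  10  20  20  22  22
  6   0   0  10  10  10  20  20  22  22

22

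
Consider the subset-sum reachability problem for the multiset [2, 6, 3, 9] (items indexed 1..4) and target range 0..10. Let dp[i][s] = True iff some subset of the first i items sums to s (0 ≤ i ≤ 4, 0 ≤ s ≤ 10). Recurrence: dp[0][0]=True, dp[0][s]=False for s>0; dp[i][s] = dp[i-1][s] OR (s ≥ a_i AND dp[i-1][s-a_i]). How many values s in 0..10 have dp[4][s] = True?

7

i\s   0   1   2   3   4   5   6   7   8   9  10
  0   T   F   F   F   F   F   F   F   F   F   F
  1   T   F   T   F   F   F   F   F   F   F   F
  2   T   F   T   F   F   F   T   F   T   F   F
  3   T   F   T   T   F   T   T   F   T   T   F
  4   T   F   T   T   F   T   T   F   T   T   F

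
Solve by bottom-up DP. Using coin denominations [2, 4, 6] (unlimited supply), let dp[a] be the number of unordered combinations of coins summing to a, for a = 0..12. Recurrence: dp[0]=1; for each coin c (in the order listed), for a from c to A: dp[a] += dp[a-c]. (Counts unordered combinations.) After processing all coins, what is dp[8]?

4

after  coin     0     1     2     3     4     5     6     7     8     9    10    11    12
          2     1     0     1     0     1     0     1     0     1     0     1     0     1
          4     1     0     1     0     2     0     2     0     3     0     3     0     4
          6     1     0     1     0     2     0     3     0     4     0     5     0     7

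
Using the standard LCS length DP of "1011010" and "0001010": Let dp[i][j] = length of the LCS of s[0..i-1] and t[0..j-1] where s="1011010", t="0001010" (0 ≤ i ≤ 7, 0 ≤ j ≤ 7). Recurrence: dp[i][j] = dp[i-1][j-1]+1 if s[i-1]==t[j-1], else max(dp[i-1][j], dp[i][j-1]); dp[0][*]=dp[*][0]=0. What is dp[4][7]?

3

   ''  0  0  0  1  0  1  0
''  0  0  0  0  0  0  0  0
 1  0  0  0  0  1  1  1  1
 0  0  1  1  1  1  2  2  2
 1  0  1  1  1  2  2  3  3
 1  0  1  1  1  2  2  3  3
 0  0  1  2  2  2  3  3  4
 1  0  1  2  2  3  3  4  4
 0  0  1  2  3  3  4  4  5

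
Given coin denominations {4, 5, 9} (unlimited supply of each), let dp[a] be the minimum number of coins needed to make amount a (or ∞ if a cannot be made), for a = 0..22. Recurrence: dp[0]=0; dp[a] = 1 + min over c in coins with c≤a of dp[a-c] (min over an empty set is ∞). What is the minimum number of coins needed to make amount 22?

3

 a  0  1  2  3  4  5  6  7  8  9 10 11 12 13 14 15 16 17 18 19 20 21 22
dp  0  -  -  -  1  1  -  -  2  1  2  -  3  2  2  3  4  3  2  3  4  4  3
(- denotes ∞ / unreachable)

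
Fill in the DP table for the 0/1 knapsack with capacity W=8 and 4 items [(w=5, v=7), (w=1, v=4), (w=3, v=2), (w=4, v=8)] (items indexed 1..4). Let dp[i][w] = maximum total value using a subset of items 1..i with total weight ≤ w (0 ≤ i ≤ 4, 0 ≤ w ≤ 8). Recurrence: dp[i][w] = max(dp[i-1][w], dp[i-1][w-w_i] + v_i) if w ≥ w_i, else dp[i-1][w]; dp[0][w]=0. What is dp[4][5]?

12

i\w   0   1   2   3   4   5   6   7   8
  0   0   0   0   0   0   0   0   0   0
  1   0   0   0   0   0   7   7   7   7
  2   0   4   4   4   4   7  11  11  11
  3   0   4   4   4   6   7  11  11  11
  4   0   4   4   4   8  12  12  12  14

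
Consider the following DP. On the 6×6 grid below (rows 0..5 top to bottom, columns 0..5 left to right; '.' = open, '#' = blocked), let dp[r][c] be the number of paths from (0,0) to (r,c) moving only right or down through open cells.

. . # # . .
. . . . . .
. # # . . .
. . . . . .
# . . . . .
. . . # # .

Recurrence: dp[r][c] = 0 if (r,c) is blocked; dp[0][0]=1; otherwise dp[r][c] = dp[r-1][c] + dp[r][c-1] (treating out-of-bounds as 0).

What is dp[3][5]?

r\c   0   1   2   3   4   5
  0   1   1   0   0   0   0
  1   1   2   2   2   2   2
  2   1   0   0   2   4   6
  3   1   1   1   3   7  13
  4   0   1   2   5  12  25
  5   0   1   3   0   0  25

13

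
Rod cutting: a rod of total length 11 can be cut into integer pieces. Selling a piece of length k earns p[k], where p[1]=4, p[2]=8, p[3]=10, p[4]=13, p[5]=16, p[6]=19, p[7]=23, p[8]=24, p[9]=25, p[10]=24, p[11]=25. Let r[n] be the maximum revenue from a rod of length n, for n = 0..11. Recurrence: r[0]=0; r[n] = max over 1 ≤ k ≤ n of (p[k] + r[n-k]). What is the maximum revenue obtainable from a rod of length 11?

   n    0    1    2    3    4    5    6    7    8    9   10   11
r[n]    0    4    8   12   16   20   24   28   32   36   40   44

44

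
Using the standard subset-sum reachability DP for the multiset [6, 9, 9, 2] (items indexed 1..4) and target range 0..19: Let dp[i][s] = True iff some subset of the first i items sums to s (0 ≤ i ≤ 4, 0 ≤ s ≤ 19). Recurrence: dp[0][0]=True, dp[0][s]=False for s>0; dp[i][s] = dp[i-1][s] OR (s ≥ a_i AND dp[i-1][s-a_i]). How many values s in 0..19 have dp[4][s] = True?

9

i\s   0   1   2   3   4   5   6   7   8   9  10  11  12  13  14  15  16  17  18  19
  0   T   F   F   F   F   F   F   F   F   F   F   F   F   F   F   F   F   F   F   F
  1   T   F   F   F   F   F   T   F   F   F   F   F   F   F   F   F   F   F   F   F
  2   T   F   F   F   F   F   T   F   F   T   F   F   F   F   F   T   F   F   F   F
  3   T   F   F   F   F   F   T   F   F   T   F   F   F   F   F   T   F   F   T   F
  4   T   F   T   F   F   F   T   F   T   T   F   T   F   F   F   T   F   T   T   F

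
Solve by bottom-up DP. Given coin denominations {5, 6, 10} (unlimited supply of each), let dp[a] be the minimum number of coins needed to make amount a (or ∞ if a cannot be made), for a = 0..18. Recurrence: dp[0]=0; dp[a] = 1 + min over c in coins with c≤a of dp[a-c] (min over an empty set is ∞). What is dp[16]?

2

 a  0  1  2  3  4  5  6  7  8  9 10 11 12 13 14 15 16 17 18
dp  0  -  -  -  -  1  1  -  -  -  1  2  2  -  -  2  2  3  3
(- denotes ∞ / unreachable)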